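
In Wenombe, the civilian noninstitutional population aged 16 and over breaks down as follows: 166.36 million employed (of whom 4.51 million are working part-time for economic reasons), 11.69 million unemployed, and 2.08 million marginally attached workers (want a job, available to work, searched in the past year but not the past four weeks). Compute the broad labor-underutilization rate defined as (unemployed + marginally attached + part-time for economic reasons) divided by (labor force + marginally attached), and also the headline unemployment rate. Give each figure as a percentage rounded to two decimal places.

Broad underutilization rate ≈ 10.15%; headline unemployment rate ≈ 6.57%.

Labor force = 166.36 + 11.69 = 178.05 million.
Numerator = 11.69 + 2.08 + 4.51 = 18.28 million.
Denominator = 178.05 + 2.08 = 180.13 million.
Broad rate = 18.28 / 180.13 = 10.15%.
Headline unemployment rate = 11.69 / 178.05 = 6.57%.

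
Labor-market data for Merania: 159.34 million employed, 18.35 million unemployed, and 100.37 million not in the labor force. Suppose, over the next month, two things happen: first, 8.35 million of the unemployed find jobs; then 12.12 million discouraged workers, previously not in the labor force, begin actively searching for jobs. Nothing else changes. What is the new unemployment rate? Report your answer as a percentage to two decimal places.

New unemployment rate ≈ 11.65%.

Initially, labor force = 159.34 + 18.35 = 177.69 million, so u = 18.35/177.69 = 10.33%.
After the first change, unemployed falls and employed rises by 8.35; labor force unchanged → E = 167.69, U = 10.00, labor force = 177.69 million.
After the second change, unemployed and labor force both rise by 12.12 → E = 167.69, U = 22.12, labor force = 189.81 million.
New unemployment rate = 22.12 / 189.81 = 11.65%.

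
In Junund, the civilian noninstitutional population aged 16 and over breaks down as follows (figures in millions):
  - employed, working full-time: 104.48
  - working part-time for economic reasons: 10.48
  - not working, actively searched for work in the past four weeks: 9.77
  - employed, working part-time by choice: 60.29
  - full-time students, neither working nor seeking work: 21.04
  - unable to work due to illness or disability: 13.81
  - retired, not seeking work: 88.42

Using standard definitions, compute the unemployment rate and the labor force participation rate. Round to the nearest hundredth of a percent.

Employed = 104.48 + 10.48 + 60.29 = 175.25 million (anyone who worked, including part-time for economic reasons, counts as employed).
Unemployed = 9.77 million.
Labor force = 175.25 + 9.77 = 185.02 million.
Not in labor force = 21.04 + 13.81 + 88.42 = 123.27 million (those not working and not actively searching are outside the labor force).
Civilian working-age population = 185.02 + 123.27 = 308.29 million.
Unemployment rate = 9.77 / 185.02 = 5.28%.
Labor force participation rate = 185.02 / 308.29 = 60.01%.

Unemployment rate ≈ 5.28%; labor force participation rate ≈ 60.01%.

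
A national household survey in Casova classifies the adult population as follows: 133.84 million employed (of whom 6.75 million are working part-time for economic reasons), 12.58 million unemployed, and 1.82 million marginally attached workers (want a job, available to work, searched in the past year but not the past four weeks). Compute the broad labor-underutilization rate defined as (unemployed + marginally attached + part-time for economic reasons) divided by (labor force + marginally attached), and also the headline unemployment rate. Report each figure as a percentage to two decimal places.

Broad underutilization rate ≈ 14.27%; headline unemployment rate ≈ 8.59%.

Labor force = 133.84 + 12.58 = 146.42 million.
Numerator = 12.58 + 1.82 + 6.75 = 21.15 million.
Denominator = 146.42 + 1.82 = 148.24 million.
Broad rate = 21.15 / 148.24 = 14.27%.
Headline unemployment rate = 12.58 / 146.42 = 8.59%.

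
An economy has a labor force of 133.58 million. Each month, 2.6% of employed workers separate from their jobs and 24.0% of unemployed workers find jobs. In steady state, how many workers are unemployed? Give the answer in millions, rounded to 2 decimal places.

Steady-state unemployment rate u* = s/(s+f) = 2.6/(2.6+24.0) = 0.097744.
Unemployed = u* × labor force = 0.097744 × 133.58 ≈ 13.06 million.

About 13.06 million are unemployed in steady state.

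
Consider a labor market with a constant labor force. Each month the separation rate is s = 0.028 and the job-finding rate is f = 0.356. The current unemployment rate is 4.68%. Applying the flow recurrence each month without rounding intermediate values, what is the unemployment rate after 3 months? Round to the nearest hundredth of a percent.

With a fixed labor force, u_{t+1} = u_t + s·(1−u_t) − f·u_t = u_t·(1−s−f) + s.
Here 1−s−f = 0.616 and s = 0.028.
u_1 = 0.046800 × 0.616 + 0.028 = 0.056829.
u_2 = 0.056829 × 0.616 + 0.028 = 0.063007.
u_3 = 0.063007 × 0.616 + 0.028 = 0.066812.

Unemployment rate after three months ≈ 6.68%.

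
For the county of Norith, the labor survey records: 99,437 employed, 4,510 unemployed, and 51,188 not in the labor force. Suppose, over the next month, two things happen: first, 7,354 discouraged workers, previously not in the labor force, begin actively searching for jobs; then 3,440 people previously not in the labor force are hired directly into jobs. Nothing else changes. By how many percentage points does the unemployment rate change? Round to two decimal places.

Initially, labor force = 99,437 + 4,510 = 103,947, so u = 4,510/103,947 = 4.34%.
After the first change, unemployed and labor force both rise by 7,354 → E = 99,437, U = 11,864, labor force = 111,301.
After the second change, employed and labor force both rise by 3,440; unemployed unchanged → E = 102,877, U = 11,864, labor force = 114,741.
New unemployment rate = 11,864 / 114,741 = 10.34%.
Change = 10.34% − 4.34% = +6.00 percentage points.

The unemployment rate changes by +6.00 percentage points.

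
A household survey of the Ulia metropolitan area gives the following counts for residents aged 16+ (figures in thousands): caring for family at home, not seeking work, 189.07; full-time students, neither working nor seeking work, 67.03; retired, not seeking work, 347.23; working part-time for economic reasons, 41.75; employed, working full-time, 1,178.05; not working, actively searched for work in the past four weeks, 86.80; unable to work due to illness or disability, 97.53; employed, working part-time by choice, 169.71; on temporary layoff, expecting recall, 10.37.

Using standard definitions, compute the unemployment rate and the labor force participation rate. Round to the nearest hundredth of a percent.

Employed = 41.75 + 1,178.05 + 169.71 = 1,389.51 thousand (anyone who worked, including part-time for economic reasons, counts as employed).
Unemployed = 86.80 + 10.37 = 97.17 thousand (jobless and actively searching, or on temporary layoff).
Labor force = 1,389.51 + 97.17 = 1,486.68 thousand.
Not in labor force = 189.07 + 67.03 + 347.23 + 97.53 = 700.86 thousand (those not working and not actively searching are outside the labor force).
Civilian working-age population = 1,486.68 + 700.86 = 2,187.54 thousand.
Unemployment rate = 97.17 / 1,486.68 = 6.54%.
Labor force participation rate = 1,486.68 / 2,187.54 = 67.96%.

Unemployment rate ≈ 6.54%; labor force participation rate ≈ 67.96%.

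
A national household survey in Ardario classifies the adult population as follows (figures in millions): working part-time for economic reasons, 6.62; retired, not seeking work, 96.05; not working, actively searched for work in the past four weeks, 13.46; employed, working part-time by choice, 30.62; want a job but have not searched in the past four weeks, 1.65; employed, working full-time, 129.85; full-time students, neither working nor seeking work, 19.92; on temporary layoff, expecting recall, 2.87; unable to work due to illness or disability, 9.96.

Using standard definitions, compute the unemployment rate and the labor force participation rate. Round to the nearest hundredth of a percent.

Employed = 6.62 + 30.62 + 129.85 = 167.09 million (anyone who worked, including part-time for economic reasons, counts as employed).
Unemployed = 13.46 + 2.87 = 16.33 million (jobless and actively searching, or on temporary layoff).
Labor force = 167.09 + 16.33 = 183.42 million.
Not in labor force = 96.05 + 1.65 + 19.92 + 9.96 = 127.58 million (those not working and not actively searching are outside the labor force — including those who want a job but have given up searching).
Civilian working-age population = 183.42 + 127.58 = 311.00 million.
Unemployment rate = 16.33 / 183.42 = 8.90%.
Labor force participation rate = 183.42 / 311.00 = 58.98%.

Unemployment rate ≈ 8.90%; labor force participation rate ≈ 58.98%.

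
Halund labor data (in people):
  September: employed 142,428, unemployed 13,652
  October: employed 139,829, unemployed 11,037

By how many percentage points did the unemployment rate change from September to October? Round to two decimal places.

The unemployment rate changed by −1.43 percentage points.

September: labor force = 142,428 + 13,652 = 156,080; u = 13,652/156,080 = 8.75%.
October: labor force = 139,829 + 11,037 = 150,866; u = 11,037/150,866 = 7.32%.
Change = 7.32% − 8.75% = −1.43 pp.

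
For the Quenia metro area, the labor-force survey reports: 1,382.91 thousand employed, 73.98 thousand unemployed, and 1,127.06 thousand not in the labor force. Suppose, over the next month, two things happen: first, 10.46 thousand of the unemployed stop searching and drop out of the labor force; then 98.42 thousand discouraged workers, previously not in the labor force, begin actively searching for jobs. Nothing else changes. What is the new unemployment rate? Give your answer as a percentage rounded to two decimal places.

New unemployment rate ≈ 10.48%.

Initially, labor force = 1,382.91 + 73.98 = 1,456.89 thousand, so u = 73.98/1,456.89 = 5.08%.
After the first change, unemployed and labor force both fall by 10.46 → E = 1,382.91, U = 63.52, labor force = 1,446.43 thousand.
After the second change, unemployed and labor force both rise by 98.42 → E = 1,382.91, U = 161.94, labor force = 1,544.85 thousand.
New unemployment rate = 161.94 / 1,544.85 = 10.48%.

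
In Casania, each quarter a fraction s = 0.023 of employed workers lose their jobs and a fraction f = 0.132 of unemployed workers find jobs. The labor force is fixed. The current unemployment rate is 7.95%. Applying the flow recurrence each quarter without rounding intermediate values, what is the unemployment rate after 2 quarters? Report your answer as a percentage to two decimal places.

With a fixed labor force, u_{t+1} = u_t + s·(1−u_t) − f·u_t = u_t·(1−s−f) + s.
Here 1−s−f = 0.845 and s = 0.023.
u_1 = 0.079500 × 0.845 + 0.023 = 0.090177.
u_2 = 0.090177 × 0.845 + 0.023 = 0.099200.

Unemployment rate after two quarters ≈ 9.92%.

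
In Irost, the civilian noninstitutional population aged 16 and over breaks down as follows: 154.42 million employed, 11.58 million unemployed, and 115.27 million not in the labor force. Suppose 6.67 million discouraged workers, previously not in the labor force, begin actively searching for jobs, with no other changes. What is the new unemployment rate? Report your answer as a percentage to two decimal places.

New unemployment rate ≈ 10.57%.

Initially, labor force = 154.42 + 11.58 = 166.00 million, so u = 11.58/166.00 = 6.98%.
After the change, unemployed and labor force both rise by 6.67 → E = 154.42, U = 18.25, labor force = 172.67 million.
New unemployment rate = 18.25 / 172.67 = 10.57%.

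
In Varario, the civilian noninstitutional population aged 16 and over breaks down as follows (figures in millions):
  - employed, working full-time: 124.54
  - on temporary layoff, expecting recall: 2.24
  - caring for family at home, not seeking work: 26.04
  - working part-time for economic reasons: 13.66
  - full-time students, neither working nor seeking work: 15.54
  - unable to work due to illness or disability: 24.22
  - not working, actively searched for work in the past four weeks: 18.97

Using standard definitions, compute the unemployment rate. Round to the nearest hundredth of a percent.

Employed = 124.54 + 13.66 = 138.20 million (anyone who worked, including part-time for economic reasons, counts as employed).
Unemployed = 2.24 + 18.97 = 21.21 million (jobless and actively searching, or on temporary layoff).
Labor force = 138.20 + 21.21 = 159.41 million.
Unemployment rate = 21.21 / 159.41 = 13.31%.

Unemployment rate ≈ 13.31%.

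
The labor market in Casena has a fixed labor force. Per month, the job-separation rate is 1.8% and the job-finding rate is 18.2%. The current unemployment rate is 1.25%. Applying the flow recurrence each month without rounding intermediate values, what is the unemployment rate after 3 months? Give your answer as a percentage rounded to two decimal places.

With a fixed labor force, u_{t+1} = u_t + s·(1−u_t) − f·u_t = u_t·(1−s−f) + s.
Here 1−s−f = 0.800 and s = 0.018.
u_1 = 0.012500 × 0.800 + 0.018 = 0.028000.
u_2 = 0.028000 × 0.800 + 0.018 = 0.040400.
u_3 = 0.040400 × 0.800 + 0.018 = 0.050320.

Unemployment rate after three months ≈ 5.03%.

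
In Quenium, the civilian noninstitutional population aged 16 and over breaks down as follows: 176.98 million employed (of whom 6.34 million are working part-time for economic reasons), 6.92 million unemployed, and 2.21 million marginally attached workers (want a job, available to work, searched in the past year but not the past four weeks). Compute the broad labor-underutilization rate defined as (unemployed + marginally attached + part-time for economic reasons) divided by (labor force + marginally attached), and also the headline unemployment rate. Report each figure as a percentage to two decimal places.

Broad underutilization rate ≈ 8.31%; headline unemployment rate ≈ 3.76%.

Labor force = 176.98 + 6.92 = 183.90 million.
Numerator = 6.92 + 2.21 + 6.34 = 15.47 million.
Denominator = 183.90 + 2.21 = 186.11 million.
Broad rate = 15.47 / 186.11 = 8.31%.
Headline unemployment rate = 6.92 / 183.90 = 3.76%.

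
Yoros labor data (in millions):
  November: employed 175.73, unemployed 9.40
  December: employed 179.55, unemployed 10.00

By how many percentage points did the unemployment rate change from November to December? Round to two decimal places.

The unemployment rate changed by +0.20 percentage points.

November: labor force = 175.73 + 9.40 = 185.13; u = 9.40/185.13 = 5.08%.
December: labor force = 179.55 + 10.00 = 189.55; u = 10.00/189.55 = 5.28%.
Change = 5.28% − 5.08% = +0.20 pp.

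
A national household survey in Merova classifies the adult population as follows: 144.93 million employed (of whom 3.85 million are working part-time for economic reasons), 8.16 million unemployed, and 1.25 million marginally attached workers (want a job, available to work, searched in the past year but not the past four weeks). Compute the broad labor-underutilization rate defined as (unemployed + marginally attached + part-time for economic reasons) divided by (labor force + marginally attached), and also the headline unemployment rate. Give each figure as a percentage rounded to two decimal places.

Labor force = 144.93 + 8.16 = 153.09 million.
Numerator = 8.16 + 1.25 + 3.85 = 13.26 million.
Denominator = 153.09 + 1.25 = 154.34 million.
Broad rate = 13.26 / 154.34 = 8.59%.
Headline unemployment rate = 8.16 / 153.09 = 5.33%.

Broad underutilization rate ≈ 8.59%; headline unemployment rate ≈ 5.33%.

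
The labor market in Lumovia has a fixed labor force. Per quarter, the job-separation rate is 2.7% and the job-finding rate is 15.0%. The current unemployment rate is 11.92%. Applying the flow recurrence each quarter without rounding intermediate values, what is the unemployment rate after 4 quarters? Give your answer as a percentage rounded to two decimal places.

Unemployment rate after four quarters ≈ 13.72%.

With a fixed labor force, u_{t+1} = u_t + s·(1−u_t) − f·u_t = u_t·(1−s−f) + s.
Here 1−s−f = 0.823 and s = 0.027.
u_1 = 0.119200 × 0.823 + 0.027 = 0.125102.
u_2 = 0.125102 × 0.823 + 0.027 = 0.129959.
u_3 = 0.129959 × 0.823 + 0.027 = 0.133956.
u_4 = 0.133956 × 0.823 + 0.027 = 0.137246.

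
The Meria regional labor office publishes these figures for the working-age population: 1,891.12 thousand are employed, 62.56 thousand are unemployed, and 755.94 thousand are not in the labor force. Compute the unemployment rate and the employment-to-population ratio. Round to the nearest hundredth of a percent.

Unemployment rate ≈ 3.20%; employment-population ratio ≈ 69.79%.

Labor force = employed + unemployed = 1,891.12 + 62.56 = 1,953.68 thousand.
Working-age population = 1,953.68 + 755.94 = 2,709.62 thousand.
Unemployment rate = 62.56 / 1,953.68 = 3.20%.
Employment-population ratio = 1,891.12 / 2,709.62 = 69.79%.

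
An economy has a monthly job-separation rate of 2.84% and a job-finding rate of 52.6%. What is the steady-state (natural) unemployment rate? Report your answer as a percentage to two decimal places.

At steady state the flows balance: s·E = f·U, so U/(E+U) = s/(s+f).
u* = 2.84 / (2.84 + 52.6) = 2.84 / 55.44 = 5.12%.

Steady-state unemployment rate ≈ 5.12%.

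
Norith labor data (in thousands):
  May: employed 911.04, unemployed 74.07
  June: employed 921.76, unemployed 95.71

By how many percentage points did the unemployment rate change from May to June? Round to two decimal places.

May: labor force = 911.04 + 74.07 = 985.11; u = 74.07/985.11 = 7.52%.
June: labor force = 921.76 + 95.71 = 1,017.47; u = 95.71/1,017.47 = 9.41%.
Change = 9.41% − 7.52% = +1.89 pp.

The unemployment rate changed by +1.89 percentage points.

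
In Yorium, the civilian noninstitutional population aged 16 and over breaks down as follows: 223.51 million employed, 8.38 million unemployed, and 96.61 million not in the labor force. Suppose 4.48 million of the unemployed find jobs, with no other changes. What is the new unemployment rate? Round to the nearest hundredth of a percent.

New unemployment rate ≈ 1.68%.

Initially, labor force = 223.51 + 8.38 = 231.89 million, so u = 8.38/231.89 = 3.61%.
After the change, unemployed falls and employed rises by 4.48; labor force unchanged → E = 227.99, U = 3.90, labor force = 231.89 million.
New unemployment rate = 3.90 / 231.89 = 1.68%.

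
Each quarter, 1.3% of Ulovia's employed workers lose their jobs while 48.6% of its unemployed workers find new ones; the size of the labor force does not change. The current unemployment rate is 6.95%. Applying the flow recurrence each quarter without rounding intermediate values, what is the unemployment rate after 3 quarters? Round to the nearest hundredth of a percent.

Unemployment rate after three quarters ≈ 3.15%.

With a fixed labor force, u_{t+1} = u_t + s·(1−u_t) − f·u_t = u_t·(1−s−f) + s.
Here 1−s−f = 0.501 and s = 0.013.
u_1 = 0.069500 × 0.501 + 0.013 = 0.047820.
u_2 = 0.047820 × 0.501 + 0.013 = 0.036958.
u_3 = 0.036958 × 0.501 + 0.013 = 0.031516.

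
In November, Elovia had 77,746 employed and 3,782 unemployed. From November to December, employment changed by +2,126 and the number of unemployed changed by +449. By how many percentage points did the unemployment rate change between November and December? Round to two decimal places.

The unemployment rate changed by +0.39 percentage points.

November: labor force = 77,746 + 3,782 = 81,528; u = 3,782/81,528 = 4.64%.
December: labor force = 79,872 + 4,231 = 84,103; u = 4,231/84,103 = 5.03%.
Change = 5.03% − 4.64% = +0.39 pp.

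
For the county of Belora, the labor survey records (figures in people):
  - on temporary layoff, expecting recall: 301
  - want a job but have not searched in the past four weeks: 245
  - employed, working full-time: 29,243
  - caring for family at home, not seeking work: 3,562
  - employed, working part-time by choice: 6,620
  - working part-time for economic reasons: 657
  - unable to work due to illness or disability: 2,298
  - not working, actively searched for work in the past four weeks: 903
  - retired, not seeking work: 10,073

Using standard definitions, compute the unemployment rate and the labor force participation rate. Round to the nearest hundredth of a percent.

Unemployment rate ≈ 3.19%; labor force participation rate ≈ 69.99%.

Employed = 29,243 + 6,620 + 657 = 36,520 (anyone who worked, including part-time for economic reasons, counts as employed).
Unemployed = 301 + 903 = 1,204 (jobless and actively searching, or on temporary layoff).
Labor force = 36,520 + 1,204 = 37,724.
Not in labor force = 245 + 3,562 + 2,298 + 10,073 = 16,178 (those not working and not actively searching are outside the labor force — including those who want a job but have given up searching).
Civilian working-age population = 37,724 + 16,178 = 53,902.
Unemployment rate = 1,204 / 37,724 = 3.19%.
Labor force participation rate = 37,724 / 53,902 = 69.99%.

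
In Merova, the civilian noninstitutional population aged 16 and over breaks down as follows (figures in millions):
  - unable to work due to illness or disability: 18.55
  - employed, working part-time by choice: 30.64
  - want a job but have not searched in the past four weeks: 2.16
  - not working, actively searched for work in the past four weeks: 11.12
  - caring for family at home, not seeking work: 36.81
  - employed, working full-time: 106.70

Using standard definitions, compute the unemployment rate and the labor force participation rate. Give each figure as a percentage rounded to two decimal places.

Unemployment rate ≈ 7.49%; labor force participation rate ≈ 72.07%.

Employed = 30.64 + 106.70 = 137.34 million.
Unemployed = 11.12 million.
Labor force = 137.34 + 11.12 = 148.46 million.
Not in labor force = 18.55 + 2.16 + 36.81 = 57.52 million (those not working and not actively searching are outside the labor force — including those who want a job but have given up searching).
Civilian working-age population = 148.46 + 57.52 = 205.98 million.
Unemployment rate = 11.12 / 148.46 = 7.49%.
Labor force participation rate = 148.46 / 205.98 = 72.07%.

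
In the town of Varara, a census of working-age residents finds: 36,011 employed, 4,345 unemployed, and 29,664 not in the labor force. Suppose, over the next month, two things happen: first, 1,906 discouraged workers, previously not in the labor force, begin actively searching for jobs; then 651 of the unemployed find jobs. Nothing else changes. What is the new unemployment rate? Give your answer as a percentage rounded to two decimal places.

New unemployment rate ≈ 13.25%.

Initially, labor force = 36,011 + 4,345 = 40,356, so u = 4,345/40,356 = 10.77%.
After the first change, unemployed and labor force both rise by 1,906 → E = 36,011, U = 6,251, labor force = 42,262.
After the second change, unemployed falls and employed rises by 651; labor force unchanged → E = 36,662, U = 5,600, labor force = 42,262.
New unemployment rate = 5,600 / 42,262 = 13.25%.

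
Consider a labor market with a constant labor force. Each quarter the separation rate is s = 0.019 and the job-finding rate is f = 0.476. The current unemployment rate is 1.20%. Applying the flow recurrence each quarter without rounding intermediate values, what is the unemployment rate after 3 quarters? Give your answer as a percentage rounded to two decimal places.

With a fixed labor force, u_{t+1} = u_t + s·(1−u_t) − f·u_t = u_t·(1−s−f) + s.
Here 1−s−f = 0.505 and s = 0.019.
u_1 = 0.012000 × 0.505 + 0.019 = 0.025060.
u_2 = 0.025060 × 0.505 + 0.019 = 0.031655.
u_3 = 0.031655 × 0.505 + 0.019 = 0.034986.

Unemployment rate after three quarters ≈ 3.50%.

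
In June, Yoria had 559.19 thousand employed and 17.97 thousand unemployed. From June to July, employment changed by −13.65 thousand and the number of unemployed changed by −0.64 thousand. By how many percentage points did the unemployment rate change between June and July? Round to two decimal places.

The unemployment rate changed by −0.03 percentage points.

June: labor force = 559.19 + 17.97 = 577.16; u = 17.97/577.16 = 3.11%.
July: labor force = 545.54 + 17.33 = 562.87; u = 17.33/562.87 = 3.08%.
Change = 3.08% − 3.11% = −0.03 pp.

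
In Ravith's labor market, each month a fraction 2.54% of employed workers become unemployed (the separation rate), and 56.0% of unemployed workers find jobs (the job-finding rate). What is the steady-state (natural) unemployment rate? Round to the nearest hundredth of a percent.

At steady state the flows balance: s·E = f·U, so U/(E+U) = s/(s+f).
u* = 2.54 / (2.54 + 56.0) = 2.54 / 58.54 = 4.34%.

Steady-state unemployment rate ≈ 4.34%.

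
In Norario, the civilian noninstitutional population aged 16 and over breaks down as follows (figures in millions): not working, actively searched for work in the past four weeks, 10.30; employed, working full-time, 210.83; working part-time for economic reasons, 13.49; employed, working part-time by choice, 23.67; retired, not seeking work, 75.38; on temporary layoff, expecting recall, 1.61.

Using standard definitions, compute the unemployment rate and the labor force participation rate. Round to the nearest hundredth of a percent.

Unemployment rate ≈ 4.58%; labor force participation rate ≈ 77.52%.

Employed = 210.83 + 13.49 + 23.67 = 247.99 million (anyone who worked, including part-time for economic reasons, counts as employed).
Unemployed = 10.30 + 1.61 = 11.91 million (jobless and actively searching, or on temporary layoff).
Labor force = 247.99 + 11.91 = 259.90 million.
Not in labor force = 75.38 million (those not working and not actively searching are outside the labor force).
Civilian working-age population = 259.90 + 75.38 = 335.28 million.
Unemployment rate = 11.91 / 259.90 = 4.58%.
Labor force participation rate = 259.90 / 335.28 = 77.52%.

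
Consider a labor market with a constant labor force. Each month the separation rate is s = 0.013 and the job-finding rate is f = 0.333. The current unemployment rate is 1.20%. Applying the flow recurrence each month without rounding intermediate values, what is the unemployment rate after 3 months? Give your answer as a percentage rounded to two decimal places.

Unemployment rate after three months ≈ 3.04%.

With a fixed labor force, u_{t+1} = u_t + s·(1−u_t) − f·u_t = u_t·(1−s−f) + s.
Here 1−s−f = 0.654 and s = 0.013.
u_1 = 0.012000 × 0.654 + 0.013 = 0.020848.
u_2 = 0.020848 × 0.654 + 0.013 = 0.026635.
u_3 = 0.026635 × 0.654 + 0.013 = 0.030419.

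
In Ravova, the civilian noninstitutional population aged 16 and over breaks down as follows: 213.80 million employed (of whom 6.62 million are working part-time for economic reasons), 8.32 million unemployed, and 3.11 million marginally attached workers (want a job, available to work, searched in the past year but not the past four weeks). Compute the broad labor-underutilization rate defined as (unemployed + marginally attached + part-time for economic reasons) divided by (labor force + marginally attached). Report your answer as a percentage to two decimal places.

Broad underutilization rate ≈ 8.01%.

Labor force = 213.80 + 8.32 = 222.12 million.
Numerator = 8.32 + 3.11 + 6.62 = 18.05 million.
Denominator = 222.12 + 3.11 = 225.23 million.
Broad rate = 18.05 / 225.23 = 8.01%.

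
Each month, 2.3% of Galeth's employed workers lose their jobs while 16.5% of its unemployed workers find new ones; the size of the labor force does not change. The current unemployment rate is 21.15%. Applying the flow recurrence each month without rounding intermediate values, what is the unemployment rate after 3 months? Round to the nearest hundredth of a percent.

Unemployment rate after three months ≈ 17.01%.

With a fixed labor force, u_{t+1} = u_t + s·(1−u_t) − f·u_t = u_t·(1−s−f) + s.
Here 1−s−f = 0.812 and s = 0.023.
u_1 = 0.211500 × 0.812 + 0.023 = 0.194738.
u_2 = 0.194738 × 0.812 + 0.023 = 0.181127.
u_3 = 0.181127 × 0.812 + 0.023 = 0.170075.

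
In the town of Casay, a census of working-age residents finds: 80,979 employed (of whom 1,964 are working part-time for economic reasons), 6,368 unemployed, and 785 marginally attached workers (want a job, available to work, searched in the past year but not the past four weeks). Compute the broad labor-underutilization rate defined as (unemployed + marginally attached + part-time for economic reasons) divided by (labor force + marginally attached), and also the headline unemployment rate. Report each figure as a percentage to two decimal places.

Labor force = 80,979 + 6,368 = 87,347.
Numerator = 6,368 + 785 + 1,964 = 9,117.
Denominator = 87,347 + 785 = 88,132.
Broad rate = 9,117 / 88,132 = 10.34%.
Headline unemployment rate = 6,368 / 87,347 = 7.29%.

Broad underutilization rate ≈ 10.34%; headline unemployment rate ≈ 7.29%.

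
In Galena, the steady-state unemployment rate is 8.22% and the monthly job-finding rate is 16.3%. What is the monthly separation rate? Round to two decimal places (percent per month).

Separation rate ≈ 1.46% per month.

From u* = s/(s+f): s = u·f/(1−u).
s = 0.0822 × 16.3 / (1 − 0.0822) = 1.3399 / 0.9178 ≈ 1.46% per month.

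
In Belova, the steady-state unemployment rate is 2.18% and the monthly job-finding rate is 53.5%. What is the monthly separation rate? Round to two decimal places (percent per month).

From u* = s/(s+f): s = u·f/(1−u).
s = 0.0218 × 53.5 / (1 − 0.0218) = 1.1663 / 0.9782 ≈ 1.19% per month.

Separation rate ≈ 1.19% per month.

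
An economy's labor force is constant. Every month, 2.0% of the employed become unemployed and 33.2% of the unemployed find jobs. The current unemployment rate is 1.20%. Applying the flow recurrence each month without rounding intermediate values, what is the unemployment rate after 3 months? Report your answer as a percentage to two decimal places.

Unemployment rate after three months ≈ 4.46%.

With a fixed labor force, u_{t+1} = u_t + s·(1−u_t) − f·u_t = u_t·(1−s−f) + s.
Here 1−s−f = 0.648 and s = 0.020.
u_1 = 0.012000 × 0.648 + 0.020 = 0.027776.
u_2 = 0.027776 × 0.648 + 0.020 = 0.037999.
u_3 = 0.037999 × 0.648 + 0.020 = 0.044623.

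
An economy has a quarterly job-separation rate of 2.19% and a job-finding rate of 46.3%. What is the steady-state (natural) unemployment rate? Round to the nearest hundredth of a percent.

At steady state the flows balance: s·E = f·U, so U/(E+U) = s/(s+f).
u* = 2.19 / (2.19 + 46.3) = 2.19 / 48.49 = 4.52%.

Steady-state unemployment rate ≈ 4.52%.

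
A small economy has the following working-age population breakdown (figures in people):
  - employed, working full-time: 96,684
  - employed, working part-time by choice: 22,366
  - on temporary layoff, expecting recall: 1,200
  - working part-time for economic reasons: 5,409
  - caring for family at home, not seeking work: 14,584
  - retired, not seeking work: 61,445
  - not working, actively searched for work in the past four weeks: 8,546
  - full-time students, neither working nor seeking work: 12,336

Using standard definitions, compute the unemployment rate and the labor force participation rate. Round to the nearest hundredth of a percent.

Employed = 96,684 + 22,366 + 5,409 = 124,459 (anyone who worked, including part-time for economic reasons, counts as employed).
Unemployed = 1,200 + 8,546 = 9,746 (jobless and actively searching, or on temporary layoff).
Labor force = 124,459 + 9,746 = 134,205.
Not in labor force = 14,584 + 61,445 + 12,336 = 88,365 (those not working and not actively searching are outside the labor force).
Civilian working-age population = 134,205 + 88,365 = 222,570.
Unemployment rate = 9,746 / 134,205 = 7.26%.
Labor force participation rate = 134,205 / 222,570 = 60.30%.

Unemployment rate ≈ 7.26%; labor force participation rate ≈ 60.30%.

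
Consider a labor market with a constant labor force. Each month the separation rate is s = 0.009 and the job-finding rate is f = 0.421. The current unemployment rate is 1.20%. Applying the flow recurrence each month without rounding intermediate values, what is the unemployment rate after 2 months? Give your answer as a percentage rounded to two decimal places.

Unemployment rate after two months ≈ 1.80%.

With a fixed labor force, u_{t+1} = u_t + s·(1−u_t) − f·u_t = u_t·(1−s−f) + s.
Here 1−s−f = 0.570 and s = 0.009.
u_1 = 0.012000 × 0.570 + 0.009 = 0.015840.
u_2 = 0.015840 × 0.570 + 0.009 = 0.018029.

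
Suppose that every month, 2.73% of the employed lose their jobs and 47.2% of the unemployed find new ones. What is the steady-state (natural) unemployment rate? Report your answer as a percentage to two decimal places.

At steady state the flows balance: s·E = f·U, so U/(E+U) = s/(s+f).
u* = 2.73 / (2.73 + 47.2) = 2.73 / 49.93 = 5.47%.

Steady-state unemployment rate ≈ 5.47%.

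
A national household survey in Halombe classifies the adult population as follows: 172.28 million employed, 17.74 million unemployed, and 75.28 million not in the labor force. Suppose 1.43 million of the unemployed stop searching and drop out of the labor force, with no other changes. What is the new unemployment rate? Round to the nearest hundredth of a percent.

New unemployment rate ≈ 8.65%.

Initially, labor force = 172.28 + 17.74 = 190.02 million, so u = 17.74/190.02 = 9.34%.
After the change, unemployed and labor force both fall by 1.43 → E = 172.28, U = 16.31, labor force = 188.59 million.
New unemployment rate = 16.31 / 188.59 = 8.65%.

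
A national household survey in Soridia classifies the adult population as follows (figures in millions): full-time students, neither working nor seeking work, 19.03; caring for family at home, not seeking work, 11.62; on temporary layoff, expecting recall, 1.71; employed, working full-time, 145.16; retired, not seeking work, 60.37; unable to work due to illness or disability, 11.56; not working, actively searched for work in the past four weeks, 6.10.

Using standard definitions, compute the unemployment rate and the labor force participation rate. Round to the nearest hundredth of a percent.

Employed = 145.16 million.
Unemployed = 1.71 + 6.10 = 7.81 million (jobless and actively searching, or on temporary layoff).
Labor force = 145.16 + 7.81 = 152.97 million.
Not in labor force = 19.03 + 11.62 + 60.37 + 11.56 = 102.58 million (those not working and not actively searching are outside the labor force).
Civilian working-age population = 152.97 + 102.58 = 255.55 million.
Unemployment rate = 7.81 / 152.97 = 5.11%.
Labor force participation rate = 152.97 / 255.55 = 59.86%.

Unemployment rate ≈ 5.11%; labor force participation rate ≈ 59.86%.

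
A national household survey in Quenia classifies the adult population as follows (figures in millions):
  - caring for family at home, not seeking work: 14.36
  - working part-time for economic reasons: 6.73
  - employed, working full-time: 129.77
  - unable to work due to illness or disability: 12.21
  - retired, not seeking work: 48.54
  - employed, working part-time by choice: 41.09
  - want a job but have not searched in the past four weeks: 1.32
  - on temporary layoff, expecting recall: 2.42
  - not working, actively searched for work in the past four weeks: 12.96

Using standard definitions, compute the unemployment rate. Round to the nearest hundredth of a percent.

Employed = 6.73 + 129.77 + 41.09 = 177.59 million (anyone who worked, including part-time for economic reasons, counts as employed).
Unemployed = 2.42 + 12.96 = 15.38 million (jobless and actively searching, or on temporary layoff).
Labor force = 177.59 + 15.38 = 192.97 million.
Unemployment rate = 15.38 / 192.97 = 7.97%.

Unemployment rate ≈ 7.97%.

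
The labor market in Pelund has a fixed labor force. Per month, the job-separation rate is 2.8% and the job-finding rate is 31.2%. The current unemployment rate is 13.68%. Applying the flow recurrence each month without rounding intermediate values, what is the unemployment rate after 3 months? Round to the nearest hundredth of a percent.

With a fixed labor force, u_{t+1} = u_t + s·(1−u_t) − f·u_t = u_t·(1−s−f) + s.
Here 1−s−f = 0.660 and s = 0.028.
u_1 = 0.136800 × 0.660 + 0.028 = 0.118288.
u_2 = 0.118288 × 0.660 + 0.028 = 0.106070.
u_3 = 0.106070 × 0.660 + 0.028 = 0.098006.

Unemployment rate after three months ≈ 9.80%.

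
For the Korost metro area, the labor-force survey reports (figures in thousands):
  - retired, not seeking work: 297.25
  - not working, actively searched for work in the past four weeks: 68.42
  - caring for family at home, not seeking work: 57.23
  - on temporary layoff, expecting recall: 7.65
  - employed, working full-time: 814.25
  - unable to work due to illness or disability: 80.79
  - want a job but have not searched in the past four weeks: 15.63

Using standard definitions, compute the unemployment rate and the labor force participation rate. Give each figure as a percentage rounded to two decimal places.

Employed = 814.25 thousand.
Unemployed = 68.42 + 7.65 = 76.07 thousand (jobless and actively searching, or on temporary layoff).
Labor force = 814.25 + 76.07 = 890.32 thousand.
Not in labor force = 297.25 + 57.23 + 80.79 + 15.63 = 450.90 thousand (those not working and not actively searching are outside the labor force — including those who want a job but have given up searching).
Civilian working-age population = 890.32 + 450.90 = 1,341.22 thousand.
Unemployment rate = 76.07 / 890.32 = 8.54%.
Labor force participation rate = 890.32 / 1,341.22 = 66.38%.

Unemployment rate ≈ 8.54%; labor force participation rate ≈ 66.38%.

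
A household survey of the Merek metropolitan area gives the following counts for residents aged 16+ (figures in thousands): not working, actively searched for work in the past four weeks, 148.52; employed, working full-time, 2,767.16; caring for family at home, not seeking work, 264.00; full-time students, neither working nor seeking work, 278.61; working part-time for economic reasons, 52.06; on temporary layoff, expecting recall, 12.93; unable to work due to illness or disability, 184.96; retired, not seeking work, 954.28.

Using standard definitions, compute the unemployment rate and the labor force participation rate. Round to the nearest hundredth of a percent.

Employed = 2,767.16 + 52.06 = 2,819.22 thousand (anyone who worked, including part-time for economic reasons, counts as employed).
Unemployed = 148.52 + 12.93 = 161.45 thousand (jobless and actively searching, or on temporary layoff).
Labor force = 2,819.22 + 161.45 = 2,980.67 thousand.
Not in labor force = 264.00 + 278.61 + 184.96 + 954.28 = 1,681.85 thousand (those not working and not actively searching are outside the labor force).
Civilian working-age population = 2,980.67 + 1,681.85 = 4,662.52 thousand.
Unemployment rate = 161.45 / 2,980.67 = 5.42%.
Labor force participation rate = 2,980.67 / 4,662.52 = 63.93%.

Unemployment rate ≈ 5.42%; labor force participation rate ≈ 63.93%.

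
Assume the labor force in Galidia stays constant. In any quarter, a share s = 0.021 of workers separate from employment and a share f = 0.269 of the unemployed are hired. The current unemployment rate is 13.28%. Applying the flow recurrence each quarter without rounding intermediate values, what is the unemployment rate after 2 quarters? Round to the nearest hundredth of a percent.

Unemployment rate after two quarters ≈ 10.29%.

With a fixed labor force, u_{t+1} = u_t + s·(1−u_t) − f·u_t = u_t·(1−s−f) + s.
Here 1−s−f = 0.710 and s = 0.021.
u_1 = 0.132800 × 0.710 + 0.021 = 0.115288.
u_2 = 0.115288 × 0.710 + 0.021 = 0.102854.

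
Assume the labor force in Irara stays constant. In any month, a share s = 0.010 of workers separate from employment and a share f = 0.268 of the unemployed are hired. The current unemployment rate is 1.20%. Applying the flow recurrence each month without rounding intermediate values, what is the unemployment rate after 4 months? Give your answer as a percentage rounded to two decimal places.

With a fixed labor force, u_{t+1} = u_t + s·(1−u_t) − f·u_t = u_t·(1−s−f) + s.
Here 1−s−f = 0.722 and s = 0.010.
u_1 = 0.012000 × 0.722 + 0.010 = 0.018664.
u_2 = 0.018664 × 0.722 + 0.010 = 0.023475.
u_3 = 0.023475 × 0.722 + 0.010 = 0.026949.
u_4 = 0.026949 × 0.722 + 0.010 = 0.029457.

Unemployment rate after four months ≈ 2.95%.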